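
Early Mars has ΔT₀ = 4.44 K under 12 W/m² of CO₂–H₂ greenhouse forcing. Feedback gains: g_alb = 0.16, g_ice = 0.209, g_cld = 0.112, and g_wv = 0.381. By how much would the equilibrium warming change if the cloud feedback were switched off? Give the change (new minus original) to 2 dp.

Original: g = 0.862, ΔT = 4.44/(1−0.862) = 32.1739 K.
Without cloud: g' = 0.75, ΔT' = 4.44/(1−0.75) = 17.7600 K.
Change = 17.7600 − 32.1739 = -14.41 K.

-14.41 K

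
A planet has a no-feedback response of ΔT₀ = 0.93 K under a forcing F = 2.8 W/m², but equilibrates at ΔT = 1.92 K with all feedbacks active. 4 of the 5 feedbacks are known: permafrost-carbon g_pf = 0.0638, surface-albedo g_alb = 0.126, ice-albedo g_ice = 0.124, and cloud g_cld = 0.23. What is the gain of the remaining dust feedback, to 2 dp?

-0.03

Amplification A = ΔT/ΔT₀ = 1.92/0.93 = 2.065.
Total gain g = 1 − 1/A = 1 − 1/2.065 = 0.5157.
Known gains sum to 0.0638 + 0.126 + 0.124 + 0.23 = 0.5438.
g_dust = 0.5157 − 0.5438 = -0.03.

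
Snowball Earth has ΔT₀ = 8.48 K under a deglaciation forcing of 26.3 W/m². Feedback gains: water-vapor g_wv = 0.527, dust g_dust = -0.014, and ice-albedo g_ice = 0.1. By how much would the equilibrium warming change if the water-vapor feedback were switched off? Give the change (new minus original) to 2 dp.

Original: g = 0.613, ΔT = 8.48/(1−0.613) = 21.9121 K.
Without water-vapor: g' = 0.086, ΔT' = 8.48/(1−0.086) = 9.2779 K.
Change = 9.2779 − 21.9121 = -12.63 K.

-12.63 K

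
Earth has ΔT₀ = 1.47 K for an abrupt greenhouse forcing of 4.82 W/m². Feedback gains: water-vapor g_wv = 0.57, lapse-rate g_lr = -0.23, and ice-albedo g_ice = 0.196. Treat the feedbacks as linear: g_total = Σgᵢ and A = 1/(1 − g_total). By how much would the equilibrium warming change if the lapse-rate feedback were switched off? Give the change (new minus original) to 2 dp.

3.11 K

Original: g = 0.536, ΔT = 1.47/(1−0.536) = 3.1681 K.
Without lapse-rate: g' = 0.766, ΔT' = 1.47/(1−0.766) = 6.2821 K.
Change = 6.2821 − 3.1681 = 3.11 K.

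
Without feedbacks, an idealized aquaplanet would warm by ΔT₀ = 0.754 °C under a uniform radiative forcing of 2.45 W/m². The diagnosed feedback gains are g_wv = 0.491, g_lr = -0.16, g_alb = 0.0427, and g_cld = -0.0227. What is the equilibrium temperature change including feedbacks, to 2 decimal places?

1.16 °C

Total gain g = 0.491 − 0.16 + 0.0427 − 0.0227 = 0.351.
Amplification A = 1/(1 − 0.351) = 1.541.
ΔT = 0.754 × 1.541 = 1.16 °C.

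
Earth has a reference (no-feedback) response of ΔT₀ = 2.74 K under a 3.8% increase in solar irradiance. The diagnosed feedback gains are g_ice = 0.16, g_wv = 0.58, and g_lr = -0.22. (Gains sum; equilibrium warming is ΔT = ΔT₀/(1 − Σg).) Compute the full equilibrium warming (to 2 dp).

Total gain g = 0.16 + 0.58 − 0.22 = 0.52.
Amplification A = 1/(1 − 0.52) = 2.083.
ΔT = 2.74 × 2.083 = 5.71 K.

5.71 K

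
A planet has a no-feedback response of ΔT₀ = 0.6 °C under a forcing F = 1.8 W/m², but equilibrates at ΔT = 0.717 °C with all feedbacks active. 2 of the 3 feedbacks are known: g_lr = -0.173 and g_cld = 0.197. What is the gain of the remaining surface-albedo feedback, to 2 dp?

0.14

Amplification A = ΔT/ΔT₀ = 0.717/0.6 = 1.195.
Total gain g = 1 − 1/A = 1 − 1/1.195 = 0.1632.
Known gains sum to -0.173 + 0.197 = 0.024.
g_alb = 0.1632 − 0.024 = 0.14.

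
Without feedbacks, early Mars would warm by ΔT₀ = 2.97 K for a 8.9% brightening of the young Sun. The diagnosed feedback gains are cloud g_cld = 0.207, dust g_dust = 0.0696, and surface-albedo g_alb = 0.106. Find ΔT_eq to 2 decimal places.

4.81 K

Total gain g = 0.207 + 0.0696 + 0.106 = 0.3826.
Amplification A = 1/(1 − 0.3826) = 1.62.
ΔT = 2.97 × 1.62 = 4.81 K.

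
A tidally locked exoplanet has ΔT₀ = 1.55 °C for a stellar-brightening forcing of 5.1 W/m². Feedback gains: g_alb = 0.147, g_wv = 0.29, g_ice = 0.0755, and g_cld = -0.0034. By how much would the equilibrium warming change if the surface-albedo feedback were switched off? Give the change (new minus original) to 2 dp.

-0.73 °C

Original: g = 0.5091, ΔT = 1.55/(1−0.5091) = 3.1575 °C.
Without surface-albedo: g' = 0.3621, ΔT' = 1.55/(1−0.3621) = 2.4298 °C.
Change = 2.4298 − 3.1575 = -0.73 °C.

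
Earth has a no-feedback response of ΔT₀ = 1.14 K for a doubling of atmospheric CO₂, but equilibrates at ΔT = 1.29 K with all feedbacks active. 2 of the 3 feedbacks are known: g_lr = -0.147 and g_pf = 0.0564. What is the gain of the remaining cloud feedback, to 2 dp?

Amplification A = ΔT/ΔT₀ = 1.29/1.14 = 1.132.
Total gain g = 1 − 1/A = 1 − 1/1.132 = 0.1166.
Known gains sum to -0.147 + 0.0564 = -0.0906.
g_cld = 0.1166 + 0.0906 = 0.21.

0.21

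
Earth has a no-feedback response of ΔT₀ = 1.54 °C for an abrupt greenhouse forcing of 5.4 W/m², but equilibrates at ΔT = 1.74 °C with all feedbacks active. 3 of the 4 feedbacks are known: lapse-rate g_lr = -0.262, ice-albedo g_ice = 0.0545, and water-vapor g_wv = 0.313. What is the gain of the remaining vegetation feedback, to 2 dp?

Amplification A = ΔT/ΔT₀ = 1.74/1.54 = 1.13.
Total gain g = 1 − 1/A = 1 − 1/1.13 = 0.115.
Known gains sum to -0.262 + 0.0545 + 0.313 = 0.1055.
g_veg = 0.115 − 0.1055 = 0.01.

0.01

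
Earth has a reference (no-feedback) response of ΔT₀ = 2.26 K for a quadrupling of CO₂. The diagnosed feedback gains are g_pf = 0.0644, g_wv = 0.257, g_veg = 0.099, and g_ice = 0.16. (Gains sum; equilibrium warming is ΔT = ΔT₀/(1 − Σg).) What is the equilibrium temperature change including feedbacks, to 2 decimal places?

5.39 K

Total gain g = 0.0644 + 0.257 + 0.099 + 0.16 = 0.5804.
Amplification A = 1/(1 − 0.5804) = 2.383.
ΔT = 2.26 × 2.383 = 5.39 K.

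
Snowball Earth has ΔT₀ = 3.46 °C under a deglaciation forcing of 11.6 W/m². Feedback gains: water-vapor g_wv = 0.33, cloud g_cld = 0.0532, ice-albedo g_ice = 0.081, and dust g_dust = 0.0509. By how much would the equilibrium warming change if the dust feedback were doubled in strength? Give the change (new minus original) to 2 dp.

0.84 °C

Original: g = 0.5151, ΔT = 3.46/(1−0.5151) = 7.1355 °C.
With doubled dust: g' = 0.566, ΔT' = 3.46/(1−0.566) = 7.9724 °C.
Change = 7.9724 − 7.1355 = 0.84 °C.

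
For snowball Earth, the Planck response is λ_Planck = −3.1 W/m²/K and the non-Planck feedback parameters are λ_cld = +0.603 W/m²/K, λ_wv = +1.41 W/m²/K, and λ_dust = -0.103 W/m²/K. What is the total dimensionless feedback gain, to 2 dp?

0.62

Convert to gains: g_cld = 0.603/3.1 = 0.1945; g_wv = 1.41/3.1 = 0.4548; g_dust = -0.103/3.1 = -0.03323.
Total gain g = 0.61607.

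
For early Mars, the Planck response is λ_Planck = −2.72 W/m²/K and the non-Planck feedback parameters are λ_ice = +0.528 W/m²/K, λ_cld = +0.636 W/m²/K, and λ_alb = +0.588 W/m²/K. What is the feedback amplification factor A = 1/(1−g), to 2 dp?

Convert to gains: g_ice = 0.528/2.72 = 0.1941; g_cld = 0.636/2.72 = 0.2338; g_alb = 0.588/2.72 = 0.2162.
Total gain g = 0.6441.
A = 1/(1 − 0.6441) = 2.81.

2.81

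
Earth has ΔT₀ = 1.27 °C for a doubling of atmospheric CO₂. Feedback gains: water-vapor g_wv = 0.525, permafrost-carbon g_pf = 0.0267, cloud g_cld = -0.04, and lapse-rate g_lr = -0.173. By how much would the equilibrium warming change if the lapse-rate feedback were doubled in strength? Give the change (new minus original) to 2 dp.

-0.40 °C

Original: g = 0.3387, ΔT = 1.27/(1−0.3387) = 1.9205 °C.
With doubled lapse-rate: g' = 0.1657, ΔT' = 1.27/(1−0.1657) = 1.5222 °C.
Change = 1.5222 − 1.9205 = -0.40 °C.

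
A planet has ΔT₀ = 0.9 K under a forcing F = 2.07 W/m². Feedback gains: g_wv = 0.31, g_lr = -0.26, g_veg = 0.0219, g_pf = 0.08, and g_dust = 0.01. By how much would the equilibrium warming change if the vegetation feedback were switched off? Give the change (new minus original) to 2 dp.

-0.03 K

Original: g = 0.1619, ΔT = 0.9/(1−0.1619) = 1.0739 K.
Without vegetation: g' = 0.14, ΔT' = 0.9/(1−0.14) = 1.0465 K.
Change = 1.0465 − 1.0739 = -0.03 K.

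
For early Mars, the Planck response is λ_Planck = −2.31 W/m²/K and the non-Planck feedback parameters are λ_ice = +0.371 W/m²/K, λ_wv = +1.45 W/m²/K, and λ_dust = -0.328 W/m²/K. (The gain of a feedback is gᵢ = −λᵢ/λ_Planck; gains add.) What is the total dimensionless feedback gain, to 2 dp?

Convert to gains: g_ice = 0.371/2.31 = 0.1606; g_wv = 1.45/2.31 = 0.6277; g_dust = -0.328/2.31 = -0.142.
Total gain g = 0.6463.

0.65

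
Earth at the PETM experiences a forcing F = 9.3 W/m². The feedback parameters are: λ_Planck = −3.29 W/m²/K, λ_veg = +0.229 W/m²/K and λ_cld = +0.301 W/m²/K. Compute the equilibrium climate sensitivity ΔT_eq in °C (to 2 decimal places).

Net feedback parameter λ = (−3.29) + (+0.229) + (+0.301) = -2.76 W/m²/K.
ΔT = −F/λ = −9.3/(-2.76) = 3.37 °C.

3.37 °C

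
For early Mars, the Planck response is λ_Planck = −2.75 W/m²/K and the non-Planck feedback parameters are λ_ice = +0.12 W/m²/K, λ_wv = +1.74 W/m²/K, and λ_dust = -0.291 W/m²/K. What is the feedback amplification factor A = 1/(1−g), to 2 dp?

Convert to gains: g_ice = 0.12/2.75 = 0.04364; g_wv = 1.74/2.75 = 0.6327; g_dust = -0.291/2.75 = -0.1058.
Total gain g = 0.57054.
A = 1/(1 − 0.57054) = 2.33.

2.33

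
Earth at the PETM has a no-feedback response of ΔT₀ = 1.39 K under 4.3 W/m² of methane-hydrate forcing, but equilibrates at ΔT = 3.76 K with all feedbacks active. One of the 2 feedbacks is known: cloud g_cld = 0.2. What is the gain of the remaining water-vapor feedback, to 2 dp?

0.43

Amplification A = ΔT/ΔT₀ = 3.76/1.39 = 2.705.
Total gain g = 1 − 1/A = 1 − 1/2.705 = 0.6303.
The known gain is 0.2.
g_wv = 0.6303 − 0.2 = 0.43.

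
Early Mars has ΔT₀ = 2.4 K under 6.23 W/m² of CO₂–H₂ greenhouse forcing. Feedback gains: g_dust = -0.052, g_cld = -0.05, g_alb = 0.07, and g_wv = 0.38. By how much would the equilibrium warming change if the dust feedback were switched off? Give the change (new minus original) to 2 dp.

Original: g = 0.348, ΔT = 2.4/(1−0.348) = 3.6810 K.
Without dust: g' = 0.4, ΔT' = 2.4/(1−0.4) = 4.0000 K.
Change = 4.0000 − 3.6810 = 0.32 K.

0.32 K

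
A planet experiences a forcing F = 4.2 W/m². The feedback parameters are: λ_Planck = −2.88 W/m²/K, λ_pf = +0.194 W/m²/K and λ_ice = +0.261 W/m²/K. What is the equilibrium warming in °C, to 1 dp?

Net feedback parameter λ = (−2.88) + (+0.194) + (+0.261) = -2.425 W/m²/K.
ΔT = −F/λ = −4.2/(-2.425) = 1.7 °C.

1.7 °C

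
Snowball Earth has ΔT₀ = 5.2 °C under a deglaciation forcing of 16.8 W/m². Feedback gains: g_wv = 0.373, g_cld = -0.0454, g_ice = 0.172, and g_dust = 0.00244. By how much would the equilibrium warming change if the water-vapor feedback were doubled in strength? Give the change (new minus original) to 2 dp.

31.17 °C

Original: g = 0.50204, ΔT = 5.2/(1−0.50204) = 10.4426 °C.
With doubled water-vapor: g' = 0.87504, ΔT' = 5.2/(1−0.87504) = 41.6133 °C.
Change = 41.6133 − 10.4426 = 31.17 °C.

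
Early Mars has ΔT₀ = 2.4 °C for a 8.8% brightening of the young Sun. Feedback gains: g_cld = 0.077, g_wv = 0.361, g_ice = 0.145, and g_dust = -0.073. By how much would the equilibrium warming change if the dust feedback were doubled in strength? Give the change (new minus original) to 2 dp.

Original: g = 0.51, ΔT = 2.4/(1−0.51) = 4.8980 °C.
With doubled dust: g' = 0.437, ΔT' = 2.4/(1−0.437) = 4.2629 °C.
Change = 4.2629 − 4.8980 = -0.64 °C.

-0.64 °C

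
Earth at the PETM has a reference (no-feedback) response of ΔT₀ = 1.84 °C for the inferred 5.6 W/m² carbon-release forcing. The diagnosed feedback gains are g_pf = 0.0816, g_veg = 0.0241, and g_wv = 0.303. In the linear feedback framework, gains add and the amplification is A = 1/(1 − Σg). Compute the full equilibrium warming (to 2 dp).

Total gain g = 0.0816 + 0.0241 + 0.303 = 0.4087.
Amplification A = 1/(1 − 0.4087) = 1.691.
ΔT = 1.84 × 1.691 = 3.11 °C.

3.11 °C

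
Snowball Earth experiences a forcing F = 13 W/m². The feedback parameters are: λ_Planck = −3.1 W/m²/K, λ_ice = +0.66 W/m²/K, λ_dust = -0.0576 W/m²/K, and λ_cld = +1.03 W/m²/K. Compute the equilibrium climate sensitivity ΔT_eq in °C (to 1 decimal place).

Net feedback parameter λ = (−3.1) + (+0.66) + (-0.0576) + (+1.03) = -1.4676 W/m²/K.
ΔT = −F/λ = −13/(-1.4676) = 8.9 °C.

8.9 °C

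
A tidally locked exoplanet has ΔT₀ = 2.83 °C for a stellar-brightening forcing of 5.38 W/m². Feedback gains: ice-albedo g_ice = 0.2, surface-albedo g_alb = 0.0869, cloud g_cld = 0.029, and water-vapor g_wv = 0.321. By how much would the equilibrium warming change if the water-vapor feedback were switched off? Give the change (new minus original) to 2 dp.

Original: g = 0.6369, ΔT = 2.83/(1−0.6369) = 7.7940 °C.
Without water-vapor: g' = 0.3159, ΔT' = 2.83/(1−0.3159) = 4.1368 °C.
Change = 4.1368 − 7.7940 = -3.66 °C.

-3.66 °C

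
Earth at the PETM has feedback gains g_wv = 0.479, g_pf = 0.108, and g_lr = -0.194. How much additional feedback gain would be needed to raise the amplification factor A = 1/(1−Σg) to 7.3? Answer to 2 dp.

0.47

Current total gain = 0.393.
Target gain for A = 7.3: g* = 1 − 1/7.3 = 0.863.
Additional gain needed = 0.863 − 0.393 = 0.47.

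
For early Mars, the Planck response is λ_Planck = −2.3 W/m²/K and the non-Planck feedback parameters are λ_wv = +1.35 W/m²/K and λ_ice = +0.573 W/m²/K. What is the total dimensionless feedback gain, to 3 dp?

Convert to gains: g_wv = 1.35/2.3 = 0.587; g_ice = 0.573/2.3 = 0.2491.
Total gain g = 0.8361.

0.836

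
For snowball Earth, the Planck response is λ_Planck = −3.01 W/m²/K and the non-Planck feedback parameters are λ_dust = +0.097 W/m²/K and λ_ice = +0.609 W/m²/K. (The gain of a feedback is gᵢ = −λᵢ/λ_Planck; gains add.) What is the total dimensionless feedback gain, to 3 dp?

Convert to gains: g_dust = 0.097/3.01 = 0.03223; g_ice = 0.609/3.01 = 0.2023.
Total gain g = 0.23453.

0.235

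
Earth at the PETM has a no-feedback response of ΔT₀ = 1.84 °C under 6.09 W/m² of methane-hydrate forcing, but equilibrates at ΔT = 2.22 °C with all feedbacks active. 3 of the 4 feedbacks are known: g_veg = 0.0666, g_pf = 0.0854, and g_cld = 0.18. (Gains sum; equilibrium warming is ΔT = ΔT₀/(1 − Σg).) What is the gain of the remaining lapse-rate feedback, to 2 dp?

-0.16

Amplification A = ΔT/ΔT₀ = 2.22/1.84 = 1.207.
Total gain g = 1 − 1/A = 1 − 1/1.207 = 0.1715.
Known gains sum to 0.0666 + 0.0854 + 0.18 = 0.332.
g_lr = 0.1715 − 0.332 = -0.16.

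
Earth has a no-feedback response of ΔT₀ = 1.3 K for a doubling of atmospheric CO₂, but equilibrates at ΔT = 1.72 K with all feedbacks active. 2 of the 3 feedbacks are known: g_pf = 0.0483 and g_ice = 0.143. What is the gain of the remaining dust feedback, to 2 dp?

0.05

Amplification A = ΔT/ΔT₀ = 1.72/1.3 = 1.323.
Total gain g = 1 − 1/A = 1 − 1/1.323 = 0.2441.
Known gains sum to 0.0483 + 0.143 = 0.1913.
g_dust = 0.2441 − 0.1913 = 0.05.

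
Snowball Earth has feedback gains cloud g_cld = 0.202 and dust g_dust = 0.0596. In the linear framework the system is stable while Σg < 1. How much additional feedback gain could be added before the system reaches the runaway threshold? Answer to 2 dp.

0.74

Current total gain = 0.202 + 0.0596 = 0.2616.
Margin to runaway = 1 − 0.2616 = 0.74.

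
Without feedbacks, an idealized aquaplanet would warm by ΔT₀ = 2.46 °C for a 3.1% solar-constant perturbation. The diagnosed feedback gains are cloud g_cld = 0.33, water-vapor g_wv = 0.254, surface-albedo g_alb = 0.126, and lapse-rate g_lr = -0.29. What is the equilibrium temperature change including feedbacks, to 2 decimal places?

Total gain g = 0.33 + 0.254 + 0.126 − 0.29 = 0.42.
Amplification A = 1/(1 − 0.42) = 1.724.
ΔT = 2.46 × 1.724 = 4.24 °C.

4.24 °C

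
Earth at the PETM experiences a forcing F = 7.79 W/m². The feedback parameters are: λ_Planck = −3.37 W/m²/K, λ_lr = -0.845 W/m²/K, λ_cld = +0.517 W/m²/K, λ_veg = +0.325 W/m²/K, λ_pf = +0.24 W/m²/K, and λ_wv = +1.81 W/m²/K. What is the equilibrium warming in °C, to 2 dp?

Net feedback parameter λ = (−3.37) + (-0.845) + (+0.517) + (+0.325) + (+0.24) + (+1.81) = -1.323 W/m²/K.
ΔT = −F/λ = −7.79/(-1.323) = 5.89 °C.

5.89 °C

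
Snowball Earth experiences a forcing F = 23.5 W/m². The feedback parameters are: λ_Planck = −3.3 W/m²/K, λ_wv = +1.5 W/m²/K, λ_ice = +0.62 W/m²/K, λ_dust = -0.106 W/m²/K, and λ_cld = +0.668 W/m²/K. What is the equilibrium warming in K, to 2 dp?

Net feedback parameter λ = (−3.3) + (+1.5) + (+0.62) + (-0.106) + (+0.668) = -0.618 W/m²/K.
ΔT = −F/λ = −23.5/(-0.618) = 38.03 K.

38.03 K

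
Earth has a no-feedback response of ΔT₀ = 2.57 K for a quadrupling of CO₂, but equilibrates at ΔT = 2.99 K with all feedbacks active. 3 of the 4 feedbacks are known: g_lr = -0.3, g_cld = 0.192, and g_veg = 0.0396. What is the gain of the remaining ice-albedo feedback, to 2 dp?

Amplification A = ΔT/ΔT₀ = 2.99/2.57 = 1.163.
Total gain g = 1 − 1/A = 1 − 1/1.163 = 0.1402.
Known gains sum to -0.3 + 0.192 + 0.0396 = -0.0684.
g_ice = 0.1402 + 0.0684 = 0.21.

0.21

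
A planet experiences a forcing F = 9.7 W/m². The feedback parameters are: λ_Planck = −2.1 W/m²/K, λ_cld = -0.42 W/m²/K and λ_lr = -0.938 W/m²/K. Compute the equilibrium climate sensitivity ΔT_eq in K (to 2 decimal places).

Net feedback parameter λ = (−2.1) + (-0.42) + (-0.938) = -3.458 W/m²/K.
ΔT = −F/λ = −9.7/(-3.458) = 2.81 K.

2.81 K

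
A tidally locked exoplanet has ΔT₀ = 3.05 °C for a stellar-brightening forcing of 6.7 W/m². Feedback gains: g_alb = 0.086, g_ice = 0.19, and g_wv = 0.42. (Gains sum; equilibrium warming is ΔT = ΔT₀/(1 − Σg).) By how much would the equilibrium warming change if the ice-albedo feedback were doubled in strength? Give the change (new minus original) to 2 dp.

16.72 °C

Original: g = 0.696, ΔT = 3.05/(1−0.696) = 10.0329 °C.
With doubled ice-albedo: g' = 0.886, ΔT' = 3.05/(1−0.886) = 26.7544 °C.
Change = 26.7544 − 10.0329 = 16.72 °C.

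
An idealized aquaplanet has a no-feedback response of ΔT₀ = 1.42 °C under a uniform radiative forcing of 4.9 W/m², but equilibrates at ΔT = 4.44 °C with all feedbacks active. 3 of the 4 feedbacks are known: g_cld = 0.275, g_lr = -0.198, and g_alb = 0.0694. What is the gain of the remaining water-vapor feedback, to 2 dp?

Amplification A = ΔT/ΔT₀ = 4.44/1.42 = 3.127.
Total gain g = 1 − 1/A = 1 − 1/3.127 = 0.6802.
Known gains sum to 0.275 − 0.198 + 0.0694 = 0.1464.
g_wv = 0.6802 − 0.1464 = 0.53.

0.53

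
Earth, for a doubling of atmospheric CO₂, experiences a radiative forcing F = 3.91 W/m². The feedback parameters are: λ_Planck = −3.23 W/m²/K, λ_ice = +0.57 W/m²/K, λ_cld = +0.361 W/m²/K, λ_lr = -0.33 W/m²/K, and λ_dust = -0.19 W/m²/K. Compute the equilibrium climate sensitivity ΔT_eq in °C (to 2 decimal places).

Net feedback parameter λ = (−3.23) + (+0.57) + (+0.361) + (-0.33) + (-0.19) = -2.819 W/m²/K.
ΔT = −F/λ = −3.91/(-2.819) = 1.39 °C.

1.39 °C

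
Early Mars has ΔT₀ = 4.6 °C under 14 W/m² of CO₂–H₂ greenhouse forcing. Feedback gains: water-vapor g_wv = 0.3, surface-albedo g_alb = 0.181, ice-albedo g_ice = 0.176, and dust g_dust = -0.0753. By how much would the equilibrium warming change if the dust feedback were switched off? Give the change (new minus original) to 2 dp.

Original: g = 0.5817, ΔT = 4.6/(1−0.5817) = 10.9969 °C.
Without dust: g' = 0.657, ΔT' = 4.6/(1−0.657) = 13.4111 °C.
Change = 13.4111 − 10.9969 = 2.41 °C.

2.41 °C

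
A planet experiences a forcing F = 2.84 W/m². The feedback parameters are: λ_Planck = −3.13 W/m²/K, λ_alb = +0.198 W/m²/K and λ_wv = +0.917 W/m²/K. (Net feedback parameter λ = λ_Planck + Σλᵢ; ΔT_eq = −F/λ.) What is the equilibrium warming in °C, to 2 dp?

Net feedback parameter λ = (−3.13) + (+0.198) + (+0.917) = -2.015 W/m²/K.
ΔT = −F/λ = −2.84/(-2.015) = 1.41 °C.

1.41 °C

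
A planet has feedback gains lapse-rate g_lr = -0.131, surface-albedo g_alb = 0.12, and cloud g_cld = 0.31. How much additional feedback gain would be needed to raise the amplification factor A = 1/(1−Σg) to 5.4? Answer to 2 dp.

0.52

Current total gain = 0.299.
Target gain for A = 5.4: g* = 1 − 1/5.4 = 0.8148.
Additional gain needed = 0.8148 − 0.299 = 0.52.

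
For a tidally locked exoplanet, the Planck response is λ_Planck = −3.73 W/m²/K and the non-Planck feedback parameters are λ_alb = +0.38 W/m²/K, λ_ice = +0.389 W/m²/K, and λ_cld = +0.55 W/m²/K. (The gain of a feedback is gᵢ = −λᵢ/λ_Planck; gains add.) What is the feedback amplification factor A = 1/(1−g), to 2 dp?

Convert to gains: g_alb = 0.38/3.73 = 0.1019; g_ice = 0.389/3.73 = 0.1043; g_cld = 0.55/3.73 = 0.1475.
Total gain g = 0.3537.
A = 1/(1 − 0.3537) = 1.55.

1.55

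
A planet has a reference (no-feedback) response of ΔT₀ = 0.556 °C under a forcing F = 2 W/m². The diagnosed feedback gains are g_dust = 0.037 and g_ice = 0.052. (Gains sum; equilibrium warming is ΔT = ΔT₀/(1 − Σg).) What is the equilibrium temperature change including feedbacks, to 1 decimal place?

Total gain g = 0.037 + 0.052 = 0.089.
Amplification A = 1/(1 − 0.089) = 1.098.
ΔT = 0.556 × 1.098 = 0.6 °C.

0.6 °C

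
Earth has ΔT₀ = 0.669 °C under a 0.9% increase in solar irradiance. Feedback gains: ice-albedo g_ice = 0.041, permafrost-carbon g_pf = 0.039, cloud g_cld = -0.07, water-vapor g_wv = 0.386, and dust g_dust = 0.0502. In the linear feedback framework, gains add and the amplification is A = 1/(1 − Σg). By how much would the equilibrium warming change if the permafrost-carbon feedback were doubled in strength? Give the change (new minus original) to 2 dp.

0.09 °C

Original: g = 0.4462, ΔT = 0.669/(1−0.4462) = 1.2080 °C.
With doubled permafrost-carbon: g' = 0.4852, ΔT' = 0.669/(1−0.4852) = 1.2995 °C.
Change = 1.2995 − 1.2080 = 0.09 °C.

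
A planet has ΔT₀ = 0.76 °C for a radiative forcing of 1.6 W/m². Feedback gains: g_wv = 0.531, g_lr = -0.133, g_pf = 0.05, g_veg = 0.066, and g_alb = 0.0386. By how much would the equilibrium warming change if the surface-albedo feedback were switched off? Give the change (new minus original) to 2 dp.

-0.13 °C

Original: g = 0.5526, ΔT = 0.76/(1−0.5526) = 1.6987 °C.
Without surface-albedo: g' = 0.514, ΔT' = 0.76/(1−0.514) = 1.5638 °C.
Change = 1.5638 − 1.6987 = -0.13 °C.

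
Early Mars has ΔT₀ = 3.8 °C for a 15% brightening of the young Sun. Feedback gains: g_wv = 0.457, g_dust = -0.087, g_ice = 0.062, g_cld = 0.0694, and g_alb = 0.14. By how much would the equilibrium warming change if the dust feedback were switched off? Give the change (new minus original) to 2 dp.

3.39 °C

Original: g = 0.6414, ΔT = 3.8/(1−0.6414) = 10.5968 °C.
Without dust: g' = 0.7284, ΔT' = 3.8/(1−0.7284) = 13.9912 °C.
Change = 13.9912 − 10.5968 = 3.39 °C.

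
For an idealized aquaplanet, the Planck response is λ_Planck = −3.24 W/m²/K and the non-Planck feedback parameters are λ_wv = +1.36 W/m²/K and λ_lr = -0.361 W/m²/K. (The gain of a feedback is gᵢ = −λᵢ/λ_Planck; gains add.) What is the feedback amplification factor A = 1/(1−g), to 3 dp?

1.446

Convert to gains: g_wv = 1.36/3.24 = 0.4198; g_lr = -0.361/3.24 = -0.1114.
Total gain g = 0.3084.
A = 1/(1 − 0.3084) = 1.446.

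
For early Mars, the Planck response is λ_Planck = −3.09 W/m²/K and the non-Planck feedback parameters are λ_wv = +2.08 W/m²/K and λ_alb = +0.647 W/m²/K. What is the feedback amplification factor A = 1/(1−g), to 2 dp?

8.51

Convert to gains: g_wv = 2.08/3.09 = 0.6731; g_alb = 0.647/3.09 = 0.2094.
Total gain g = 0.8825.
A = 1/(1 − 0.8825) = 8.51.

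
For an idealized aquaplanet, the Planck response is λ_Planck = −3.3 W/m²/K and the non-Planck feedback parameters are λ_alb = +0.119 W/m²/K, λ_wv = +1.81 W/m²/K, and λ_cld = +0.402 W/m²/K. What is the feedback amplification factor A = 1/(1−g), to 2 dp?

3.41

Convert to gains: g_alb = 0.119/3.3 = 0.03606; g_wv = 1.81/3.3 = 0.5485; g_cld = 0.402/3.3 = 0.1218.
Total gain g = 0.70636.
A = 1/(1 − 0.70636) = 3.41.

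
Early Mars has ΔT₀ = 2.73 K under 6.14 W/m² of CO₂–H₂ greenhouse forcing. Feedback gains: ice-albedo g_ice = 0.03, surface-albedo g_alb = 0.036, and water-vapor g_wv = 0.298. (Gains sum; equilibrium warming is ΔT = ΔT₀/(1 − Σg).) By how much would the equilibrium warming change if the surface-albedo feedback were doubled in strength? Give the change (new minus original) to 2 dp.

Original: g = 0.364, ΔT = 2.73/(1−0.364) = 4.2925 K.
With doubled surface-albedo: g' = 0.4, ΔT' = 2.73/(1−0.4) = 4.5500 K.
Change = 4.5500 − 4.2925 = 0.26 K.

0.26 K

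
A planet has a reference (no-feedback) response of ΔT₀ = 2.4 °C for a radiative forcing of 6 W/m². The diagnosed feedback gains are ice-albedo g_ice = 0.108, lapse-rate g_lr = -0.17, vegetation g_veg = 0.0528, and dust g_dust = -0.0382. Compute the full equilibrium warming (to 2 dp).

Total gain g = 0.108 − 0.17 + 0.0528 − 0.0382 = -0.0474.
Amplification A = 1/(1 + 0.0474) = 0.9547.
ΔT = 2.4 × 0.9547 = 2.29 °C.

2.29 °C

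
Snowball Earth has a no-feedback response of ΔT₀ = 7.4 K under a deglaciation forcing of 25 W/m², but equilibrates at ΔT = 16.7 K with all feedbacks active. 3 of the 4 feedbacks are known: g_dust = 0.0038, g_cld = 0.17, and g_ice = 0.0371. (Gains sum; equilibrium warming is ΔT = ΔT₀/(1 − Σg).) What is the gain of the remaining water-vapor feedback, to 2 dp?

Amplification A = ΔT/ΔT₀ = 16.7/7.4 = 2.257.
Total gain g = 1 − 1/A = 1 − 1/2.257 = 0.5569.
Known gains sum to 0.0038 + 0.17 + 0.0371 = 0.2109.
g_wv = 0.5569 − 0.2109 = 0.35.

0.35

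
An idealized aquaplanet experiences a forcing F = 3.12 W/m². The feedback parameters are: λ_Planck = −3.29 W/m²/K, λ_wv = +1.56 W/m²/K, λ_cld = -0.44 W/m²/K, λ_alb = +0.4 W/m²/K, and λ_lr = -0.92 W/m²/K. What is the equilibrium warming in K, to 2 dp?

1.16 K

Net feedback parameter λ = (−3.29) + (+1.56) + (-0.44) + (+0.4) + (-0.92) = -2.69 W/m²/K.
ΔT = −F/λ = −3.12/(-2.69) = 1.16 K.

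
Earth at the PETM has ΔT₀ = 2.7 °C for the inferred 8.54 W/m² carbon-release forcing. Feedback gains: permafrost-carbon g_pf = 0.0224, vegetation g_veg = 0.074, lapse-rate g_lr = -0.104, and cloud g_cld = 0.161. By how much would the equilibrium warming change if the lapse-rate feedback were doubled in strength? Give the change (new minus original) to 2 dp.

Original: g = 0.1534, ΔT = 2.7/(1−0.1534) = 3.1892 °C.
With doubled lapse-rate: g' = 0.0494, ΔT' = 2.7/(1−0.0494) = 2.8403 °C.
Change = 2.8403 − 3.1892 = -0.35 °C.

-0.35 °C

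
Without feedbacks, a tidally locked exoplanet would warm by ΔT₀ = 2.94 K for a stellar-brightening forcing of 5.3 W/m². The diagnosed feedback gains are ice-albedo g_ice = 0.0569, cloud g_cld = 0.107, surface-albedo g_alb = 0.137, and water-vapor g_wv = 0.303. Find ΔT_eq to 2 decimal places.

7.42 K

Total gain g = 0.0569 + 0.107 + 0.137 + 0.303 = 0.6039.
Amplification A = 1/(1 − 0.6039) = 2.525.
ΔT = 2.94 × 2.525 = 7.42 K.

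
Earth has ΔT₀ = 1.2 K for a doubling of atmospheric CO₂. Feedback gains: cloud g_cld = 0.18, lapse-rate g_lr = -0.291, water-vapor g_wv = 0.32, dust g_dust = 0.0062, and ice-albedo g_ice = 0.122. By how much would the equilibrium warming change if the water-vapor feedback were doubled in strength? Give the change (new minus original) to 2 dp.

1.69 K

Original: g = 0.3372, ΔT = 1.2/(1−0.3372) = 1.8105 K.
With doubled water-vapor: g' = 0.6572, ΔT' = 1.2/(1−0.6572) = 3.5006 K.
Change = 3.5006 − 1.8105 = 1.69 K.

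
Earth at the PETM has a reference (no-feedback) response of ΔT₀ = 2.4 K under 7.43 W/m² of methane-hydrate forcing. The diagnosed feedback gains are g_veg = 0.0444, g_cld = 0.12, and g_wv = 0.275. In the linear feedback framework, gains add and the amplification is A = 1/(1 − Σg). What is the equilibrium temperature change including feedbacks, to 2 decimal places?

4.28 K

Total gain g = 0.0444 + 0.12 + 0.275 = 0.4394.
Amplification A = 1/(1 − 0.4394) = 1.784.
ΔT = 2.4 × 1.784 = 4.28 K.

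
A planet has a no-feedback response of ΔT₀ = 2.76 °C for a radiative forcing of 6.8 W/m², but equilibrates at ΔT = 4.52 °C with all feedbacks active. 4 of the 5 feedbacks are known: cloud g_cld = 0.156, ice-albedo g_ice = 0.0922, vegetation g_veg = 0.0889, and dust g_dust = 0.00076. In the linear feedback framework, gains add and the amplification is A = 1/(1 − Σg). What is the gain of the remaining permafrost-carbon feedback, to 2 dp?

0.05

Amplification A = ΔT/ΔT₀ = 4.52/2.76 = 1.638.
Total gain g = 1 − 1/A = 1 − 1/1.638 = 0.3895.
Known gains sum to 0.156 + 0.0922 + 0.0889 + 0.00076 = 0.33786.
g_pf = 0.3895 − 0.33786 = 0.05.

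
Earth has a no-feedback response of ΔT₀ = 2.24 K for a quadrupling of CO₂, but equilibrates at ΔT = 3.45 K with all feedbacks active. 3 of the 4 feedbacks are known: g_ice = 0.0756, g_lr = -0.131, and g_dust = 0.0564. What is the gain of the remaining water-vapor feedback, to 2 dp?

0.35

Amplification A = ΔT/ΔT₀ = 3.45/2.24 = 1.54.
Total gain g = 1 − 1/A = 1 − 1/1.54 = 0.3506.
Known gains sum to 0.0756 − 0.131 + 0.0564 = 0.001.
g_wv = 0.3506 − 0.001 = 0.35.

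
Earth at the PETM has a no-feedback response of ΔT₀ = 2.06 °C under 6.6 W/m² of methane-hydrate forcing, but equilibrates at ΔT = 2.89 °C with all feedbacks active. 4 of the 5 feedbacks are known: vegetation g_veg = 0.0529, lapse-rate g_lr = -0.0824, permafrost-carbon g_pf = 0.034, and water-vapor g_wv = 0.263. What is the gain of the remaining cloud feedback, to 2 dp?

0.02

Amplification A = ΔT/ΔT₀ = 2.89/2.06 = 1.403.
Total gain g = 1 − 1/A = 1 − 1/1.403 = 0.2872.
Known gains sum to 0.0529 − 0.0824 + 0.034 + 0.263 = 0.2675.
g_cld = 0.2872 − 0.2675 = 0.02.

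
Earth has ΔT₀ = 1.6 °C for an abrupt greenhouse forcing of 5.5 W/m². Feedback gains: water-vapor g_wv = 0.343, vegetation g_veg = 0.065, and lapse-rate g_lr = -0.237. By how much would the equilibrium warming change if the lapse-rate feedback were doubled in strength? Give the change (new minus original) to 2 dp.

Original: g = 0.171, ΔT = 1.6/(1−0.171) = 1.9300 °C.
With doubled lapse-rate: g' = -0.066, ΔT' = 1.6/(1+0.066) = 1.5009 °C.
Change = 1.5009 − 1.9300 = -0.43 °C.

-0.43 °C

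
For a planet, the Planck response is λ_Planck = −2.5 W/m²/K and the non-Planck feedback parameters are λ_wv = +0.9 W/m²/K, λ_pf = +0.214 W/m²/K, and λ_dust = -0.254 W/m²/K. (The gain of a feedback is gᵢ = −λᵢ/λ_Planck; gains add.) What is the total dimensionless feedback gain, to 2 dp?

0.34

Convert to gains: g_wv = 0.9/2.5 = 0.36; g_pf = 0.214/2.5 = 0.0856; g_dust = -0.254/2.5 = -0.1016.
Total gain g = 0.344.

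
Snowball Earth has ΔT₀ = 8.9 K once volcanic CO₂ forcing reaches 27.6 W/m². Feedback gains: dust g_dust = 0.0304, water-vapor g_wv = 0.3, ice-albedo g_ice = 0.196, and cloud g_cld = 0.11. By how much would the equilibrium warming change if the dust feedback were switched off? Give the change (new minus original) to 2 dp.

Original: g = 0.6364, ΔT = 8.9/(1−0.6364) = 24.4774 K.
Without dust: g' = 0.606, ΔT' = 8.9/(1−0.606) = 22.5888 K.
Change = 22.5888 − 24.4774 = -1.89 K.

-1.89 K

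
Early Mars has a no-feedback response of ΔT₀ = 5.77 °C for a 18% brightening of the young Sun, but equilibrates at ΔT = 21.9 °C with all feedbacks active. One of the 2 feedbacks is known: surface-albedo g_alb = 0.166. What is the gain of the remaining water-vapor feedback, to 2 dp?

0.57

Amplification A = ΔT/ΔT₀ = 21.9/5.77 = 3.795.
Total gain g = 1 − 1/A = 1 − 1/3.795 = 0.7365.
The known gain is 0.166.
g_wv = 0.7365 − 0.166 = 0.57.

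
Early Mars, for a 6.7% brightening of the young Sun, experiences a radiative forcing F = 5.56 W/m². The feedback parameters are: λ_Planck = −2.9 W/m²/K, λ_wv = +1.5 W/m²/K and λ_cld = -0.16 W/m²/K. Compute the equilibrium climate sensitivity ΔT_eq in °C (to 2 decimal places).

3.56 °C

Net feedback parameter λ = (−2.9) + (+1.5) + (-0.16) = -1.56 W/m²/K.
ΔT = −F/λ = −5.56/(-1.56) = 3.56 °C.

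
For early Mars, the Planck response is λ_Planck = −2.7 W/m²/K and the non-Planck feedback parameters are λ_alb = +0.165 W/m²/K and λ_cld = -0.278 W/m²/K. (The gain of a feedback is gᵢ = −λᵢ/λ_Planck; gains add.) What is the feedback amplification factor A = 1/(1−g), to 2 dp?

0.96

Convert to gains: g_alb = 0.165/2.7 = 0.06111; g_cld = -0.278/2.7 = -0.103.
Total gain g = -0.04189.
A = 1/(1 + 0.04189) = 0.96.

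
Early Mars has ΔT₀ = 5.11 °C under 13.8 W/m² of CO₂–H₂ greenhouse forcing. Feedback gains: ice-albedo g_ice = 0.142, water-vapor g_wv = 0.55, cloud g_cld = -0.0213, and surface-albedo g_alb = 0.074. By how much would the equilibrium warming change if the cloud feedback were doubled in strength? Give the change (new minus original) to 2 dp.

Original: g = 0.7447, ΔT = 5.11/(1−0.7447) = 20.0157 °C.
With doubled cloud: g' = 0.7234, ΔT' = 5.11/(1−0.7234) = 18.4743 °C.
Change = 18.4743 − 20.0157 = -1.54 °C.

-1.54 °C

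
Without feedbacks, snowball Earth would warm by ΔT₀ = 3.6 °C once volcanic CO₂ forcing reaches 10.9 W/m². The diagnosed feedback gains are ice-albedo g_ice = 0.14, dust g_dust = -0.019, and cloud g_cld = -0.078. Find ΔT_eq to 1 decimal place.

Total gain g = 0.14 − 0.019 − 0.078 = 0.043.
Amplification A = 1/(1 − 0.043) = 1.045.
ΔT = 3.6 × 1.045 = 3.8 °C.

3.8 °C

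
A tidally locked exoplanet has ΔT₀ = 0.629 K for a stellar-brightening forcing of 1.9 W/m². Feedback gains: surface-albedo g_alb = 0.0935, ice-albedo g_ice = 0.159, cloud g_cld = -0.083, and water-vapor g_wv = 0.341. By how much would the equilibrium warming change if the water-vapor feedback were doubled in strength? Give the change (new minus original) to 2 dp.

2.95 K

Original: g = 0.5105, ΔT = 0.629/(1−0.5105) = 1.2850 K.
With doubled water-vapor: g' = 0.8515, ΔT' = 0.629/(1−0.8515) = 4.2357 K.
Change = 4.2357 − 1.2850 = 2.95 K.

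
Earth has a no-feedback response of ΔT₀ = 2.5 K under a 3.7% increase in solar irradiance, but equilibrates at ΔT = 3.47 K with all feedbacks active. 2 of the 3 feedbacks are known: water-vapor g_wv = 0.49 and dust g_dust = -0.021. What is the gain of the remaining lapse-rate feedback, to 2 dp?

-0.19

Amplification A = ΔT/ΔT₀ = 3.47/2.5 = 1.388.
Total gain g = 1 − 1/A = 1 − 1/1.388 = 0.2795.
Known gains sum to 0.49 − 0.021 = 0.469.
g_lr = 0.2795 − 0.469 = -0.19.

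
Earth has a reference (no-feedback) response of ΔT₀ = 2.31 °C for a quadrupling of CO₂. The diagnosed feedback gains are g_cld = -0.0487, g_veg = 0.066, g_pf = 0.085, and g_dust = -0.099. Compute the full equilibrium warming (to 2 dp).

2.32 °C

Total gain g = -0.0487 + 0.066 + 0.085 − 0.099 = 0.0033.
Amplification A = 1/(1 − 0.0033) = 1.003.
ΔT = 2.31 × 1.003 = 2.32 °C.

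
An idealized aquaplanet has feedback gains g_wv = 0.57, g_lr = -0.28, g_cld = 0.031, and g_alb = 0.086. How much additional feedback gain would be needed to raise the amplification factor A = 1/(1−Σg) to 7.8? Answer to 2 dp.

Current total gain = 0.407.
Target gain for A = 7.8: g* = 1 − 1/7.8 = 0.8718.
Additional gain needed = 0.8718 − 0.407 = 0.46.

0.46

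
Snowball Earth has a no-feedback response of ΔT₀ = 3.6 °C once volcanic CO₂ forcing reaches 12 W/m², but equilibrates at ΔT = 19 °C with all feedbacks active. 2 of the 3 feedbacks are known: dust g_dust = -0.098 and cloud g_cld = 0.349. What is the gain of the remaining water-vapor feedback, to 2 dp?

0.56

Amplification A = ΔT/ΔT₀ = 19/3.6 = 5.278.
Total gain g = 1 − 1/A = 1 − 1/5.278 = 0.8105.
Known gains sum to -0.098 + 0.349 = 0.251.
g_wv = 0.8105 − 0.251 = 0.56.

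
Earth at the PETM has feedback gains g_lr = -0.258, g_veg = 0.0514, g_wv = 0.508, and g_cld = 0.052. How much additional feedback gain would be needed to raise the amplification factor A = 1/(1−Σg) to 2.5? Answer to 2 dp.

Current total gain = 0.3534.
Target gain for A = 2.5: g* = 1 − 1/2.5 = 0.6.
Additional gain needed = 0.6 − 0.3534 = 0.25.

0.25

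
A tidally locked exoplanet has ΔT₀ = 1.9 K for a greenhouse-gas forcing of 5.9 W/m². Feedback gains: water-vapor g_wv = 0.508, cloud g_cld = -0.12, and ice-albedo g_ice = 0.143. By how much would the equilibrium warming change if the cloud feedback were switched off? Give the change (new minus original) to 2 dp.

Original: g = 0.531, ΔT = 1.9/(1−0.531) = 4.0512 K.
Without cloud: g' = 0.651, ΔT' = 1.9/(1−0.651) = 5.4441 K.
Change = 5.4441 − 4.0512 = 1.39 K.

1.39 K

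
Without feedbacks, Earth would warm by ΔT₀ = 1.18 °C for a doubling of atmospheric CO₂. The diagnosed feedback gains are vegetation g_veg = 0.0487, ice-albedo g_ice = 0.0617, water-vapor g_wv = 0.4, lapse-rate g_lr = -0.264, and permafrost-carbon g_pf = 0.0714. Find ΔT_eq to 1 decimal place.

Total gain g = 0.0487 + 0.0617 + 0.4 − 0.264 + 0.0714 = 0.3178.
Amplification A = 1/(1 − 0.3178) = 1.466.
ΔT = 1.18 × 1.466 = 1.7 °C.

1.7 °C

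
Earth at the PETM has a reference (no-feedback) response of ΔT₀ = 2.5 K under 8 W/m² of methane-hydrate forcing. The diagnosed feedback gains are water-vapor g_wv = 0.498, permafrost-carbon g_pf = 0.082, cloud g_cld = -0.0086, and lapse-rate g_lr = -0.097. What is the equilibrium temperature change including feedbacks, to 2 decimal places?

Total gain g = 0.498 + 0.082 − 0.0086 − 0.097 = 0.4744.
Amplification A = 1/(1 − 0.4744) = 1.903.
ΔT = 2.5 × 1.903 = 4.76 K.

4.76 K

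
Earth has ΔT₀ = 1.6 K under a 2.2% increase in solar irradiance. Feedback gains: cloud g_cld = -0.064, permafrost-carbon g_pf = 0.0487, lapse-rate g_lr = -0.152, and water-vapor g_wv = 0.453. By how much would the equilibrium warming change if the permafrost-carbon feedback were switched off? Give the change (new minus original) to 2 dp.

-0.14 K

Original: g = 0.2857, ΔT = 1.6/(1−0.2857) = 2.2400 K.
Without permafrost-carbon: g' = 0.237, ΔT' = 1.6/(1−0.237) = 2.0970 K.
Change = 2.0970 − 2.2400 = -0.14 K.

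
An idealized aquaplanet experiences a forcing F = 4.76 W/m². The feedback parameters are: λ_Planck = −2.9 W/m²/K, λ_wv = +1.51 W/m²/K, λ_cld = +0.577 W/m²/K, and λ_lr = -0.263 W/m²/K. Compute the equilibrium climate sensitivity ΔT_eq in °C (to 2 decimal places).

4.42 °C

Net feedback parameter λ = (−2.9) + (+1.51) + (+0.577) + (-0.263) = -1.076 W/m²/K.
ΔT = −F/λ = −4.76/(-1.076) = 4.42 °C.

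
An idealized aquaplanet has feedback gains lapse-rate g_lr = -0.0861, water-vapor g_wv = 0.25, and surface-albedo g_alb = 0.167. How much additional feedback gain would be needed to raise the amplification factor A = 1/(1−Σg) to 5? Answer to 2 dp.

Current total gain = 0.3309.
Target gain for A = 5: g* = 1 − 1/5 = 0.8.
Additional gain needed = 0.8 − 0.3309 = 0.47.

0.47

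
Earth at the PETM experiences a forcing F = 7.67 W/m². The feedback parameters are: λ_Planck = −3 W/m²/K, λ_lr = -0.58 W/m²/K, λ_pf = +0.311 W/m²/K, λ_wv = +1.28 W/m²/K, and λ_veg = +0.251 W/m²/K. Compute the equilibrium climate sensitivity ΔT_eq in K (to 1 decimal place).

Net feedback parameter λ = (−3) + (-0.58) + (+0.311) + (+1.28) + (+0.251) = -1.738 W/m²/K.
ΔT = −F/λ = −7.67/(-1.738) = 4.4 K.

4.4 K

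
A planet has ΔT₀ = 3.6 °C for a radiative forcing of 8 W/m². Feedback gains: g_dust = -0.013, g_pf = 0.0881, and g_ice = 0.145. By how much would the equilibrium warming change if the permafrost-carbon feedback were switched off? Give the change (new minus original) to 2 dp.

-0.47 °C

Original: g = 0.2201, ΔT = 3.6/(1−0.2201) = 4.6160 °C.
Without permafrost-carbon: g' = 0.132, ΔT' = 3.6/(1−0.132) = 4.1475 °C.
Change = 4.1475 − 4.6160 = -0.47 °C.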